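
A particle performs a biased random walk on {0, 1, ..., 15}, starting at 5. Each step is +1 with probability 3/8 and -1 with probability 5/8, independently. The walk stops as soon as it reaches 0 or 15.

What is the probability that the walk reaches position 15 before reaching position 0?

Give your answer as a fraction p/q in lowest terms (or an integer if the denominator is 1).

Answer: 59049/10584049

Derivation:
Biased walk: p = 3/8, q = 5/8, r = q/p = 5/3
Gambler's ruin: P(hit 15 before 0 | start at 5) = (1 - r^a)/(1 - r^N)
r^5 = 3125/243; r^15 = 30517578125/14348907
P = (1 - 3125/243) / (1 - 30517578125/14348907) = -2882/243 / -30503229218/14348907 = 59049/10584049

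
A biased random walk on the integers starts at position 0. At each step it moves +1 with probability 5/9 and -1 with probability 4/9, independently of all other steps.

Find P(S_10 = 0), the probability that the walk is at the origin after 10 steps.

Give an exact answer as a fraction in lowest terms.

To be at 0 after 10 steps: need exactly 5 steps of +1 and 5 of -1.
Number of such sequences: C(10,5) = 252
Each has probability (5/9)^5 · (4/9)^5 = 3200000/3486784401
P = 252 · 3200000/3486784401 = 89600000/387420489

Answer: 89600000/387420489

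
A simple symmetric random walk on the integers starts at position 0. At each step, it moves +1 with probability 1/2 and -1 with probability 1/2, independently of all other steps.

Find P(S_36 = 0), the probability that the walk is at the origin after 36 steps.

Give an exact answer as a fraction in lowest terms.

To return to 0 after 36 steps: need exactly 18 steps of +1 and 18 of -1.
Favorable paths: C(36,18) = 9075135300
Total paths: 2^36 = 68719476736
P = 9075135300/68719476736 = 2268783825/17179869184

Answer: 2268783825/17179869184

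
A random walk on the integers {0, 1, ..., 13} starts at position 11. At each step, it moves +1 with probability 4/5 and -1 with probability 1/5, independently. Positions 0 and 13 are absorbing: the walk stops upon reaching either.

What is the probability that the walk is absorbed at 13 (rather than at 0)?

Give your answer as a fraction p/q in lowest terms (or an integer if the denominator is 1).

Answer: 22369616/22369621

Derivation:
Biased walk: p = 4/5, q = 1/5, r = q/p = 1/4
Gambler's ruin: P(hit 13 before 0 | start at 11) = (1 - r^a)/(1 - r^N)
r^11 = 1/4194304; r^13 = 1/67108864
P = (1 - 1/4194304) / (1 - 1/67108864) = 4194303/4194304 / 67108863/67108864 = 22369616/22369621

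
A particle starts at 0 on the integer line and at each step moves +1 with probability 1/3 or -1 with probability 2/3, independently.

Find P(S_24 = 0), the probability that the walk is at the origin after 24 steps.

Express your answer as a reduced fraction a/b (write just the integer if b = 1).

Answer: 11076222976/282429536481

Derivation:
To be at 0 after 24 steps: need exactly 12 steps of +1 and 12 of -1.
Number of such sequences: C(24,12) = 2704156
Each has probability (1/3)^12 · (2/3)^12 = 4096/282429536481
P = 2704156 · 4096/282429536481 = 11076222976/282429536481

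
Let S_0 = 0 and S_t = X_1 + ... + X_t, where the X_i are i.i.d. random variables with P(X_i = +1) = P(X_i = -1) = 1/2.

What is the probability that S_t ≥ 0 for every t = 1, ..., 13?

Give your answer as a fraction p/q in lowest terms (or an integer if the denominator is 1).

Let f(t,s) = #length-t paths at position s with S_1..S_t all ≥ 0.
f(t,s) = f(t-1,s-1) + f(t-1,s+1) for s ≥ 0; f(t,s) = 0 for s < 0.
t=0: f(0,0)=1
t=1: f(1,1)=1
t=2: f(2,0)=1 f(2,2)=1
t=3: f(3,1)=2 f(3,3)=1
t=4: f(4,0)=2 f(4,2)=3 f(4,4)=1
t=5: f(5,1)=5 f(5,3)=4 f(5,5)=1
t=6: f(6,0)=5 f(6,2)=9 f(6,4)=5 f(6,6)=1
t=7: f(7,1)=14 f(7,3)=14 f(7,5)=6 f(7,7)=1
t=8: f(8,0)=14 f(8,2)=28 f(8,4)=20 f(8,6)=7 f(8,8)=1
t=9: f(9,1)=42 f(9,3)=48 f(9,5)=27 f(9,7)=8 f(9,9)=1
t=10: f(10,0)=42 f(10,2)=90 f(10,4)=75 f(10,6)=35 f(10,8)=9 f(10,10)=1
t=11: f(11,1)=132 f(11,3)=165 f(11,5)=110 f(11,7)=44 f(11,9)=10 f(11,11)=1
t=12: f(12,0)=132 f(12,2)=297 f(12,4)=275 f(12,6)=154 f(12,8)=54 f(12,10)=11 f(12,12)=1
t=13: f(13,1)=429 f(13,3)=572 f(13,5)=429 f(13,7)=208 f(13,9)=65 f(13,11)=12 f(13,13)=1
Σ_s f(13,s) = 1716
P = 1716/8192 = 429/2048

Answer: 429/2048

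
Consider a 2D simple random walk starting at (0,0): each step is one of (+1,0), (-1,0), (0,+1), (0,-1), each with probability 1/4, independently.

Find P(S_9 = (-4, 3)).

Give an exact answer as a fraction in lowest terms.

Answer: 567/131072

Derivation:
Let h be the number of horizontal steps (so 9-h are vertical). To end at (-4,3) need (h-4)/2 right-steps and ((9-h)+3)/2 up-steps.
Sum over h with 4 ≤ h ≤ 6, h ≡ 0 (mod 2), 9-h ≡ 1 (mod 2):
h=4: C(9,4)·C(4,0)·C(5,4) = 126·1·5 = 630
h=6: C(9,6)·C(6,1)·C(3,3) = 84·6·1 = 504
Total favorable: 1134
Total paths: 4^9 = 262144
P = 1134/262144 = 567/131072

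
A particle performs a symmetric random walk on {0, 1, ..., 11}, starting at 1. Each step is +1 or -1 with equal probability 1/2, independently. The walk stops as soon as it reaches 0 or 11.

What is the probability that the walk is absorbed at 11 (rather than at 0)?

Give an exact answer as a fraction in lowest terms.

Symmetric walk (p = 1/2): the harmonic-function argument gives P(hit 11 before 0 | start at 1) = a/N.
P = 1/11 = 1/11

Answer: 1/11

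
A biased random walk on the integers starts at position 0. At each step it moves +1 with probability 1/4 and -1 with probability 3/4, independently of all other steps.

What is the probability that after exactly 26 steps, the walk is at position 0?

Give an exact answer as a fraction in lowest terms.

To be at 0 after 26 steps: need exactly 13 steps of +1 and 13 of -1.
Number of such sequences: C(26,13) = 10400600
Each has probability (1/4)^13 · (3/4)^13 = 1594323/4503599627370496
P = 10400600 · 1594323/4503599627370496 = 2072739474225/562949953421312

Answer: 2072739474225/562949953421312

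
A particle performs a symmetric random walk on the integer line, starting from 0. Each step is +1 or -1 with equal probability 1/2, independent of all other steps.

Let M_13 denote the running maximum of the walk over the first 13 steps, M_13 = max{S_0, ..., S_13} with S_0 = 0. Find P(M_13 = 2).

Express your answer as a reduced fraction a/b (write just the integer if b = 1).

Let M_13 = max(S_0,...,S_13). Use the reflection principle: for j ≥ 1, #{paths with M_13 ≥ j} = #{S_13 ≥ j} + #{S_13 ≥ j+1}.
By reflection, #{M_13 ≥ 2} = #{S_13 ≥ 2} + #{S_13 ≥ 3} = 2380 + 2380 = 4760.
#{M_13 ≥ 3} = #{S_13 ≥ 3} + #{S_13 ≥ 4} = 2380 + 1093 = 3473.
#{M_13 = 2} = 4760 - 3473 = 1287.
P(M_13 = 2) = 1287/8192 = 1287/8192

Answer: 1287/8192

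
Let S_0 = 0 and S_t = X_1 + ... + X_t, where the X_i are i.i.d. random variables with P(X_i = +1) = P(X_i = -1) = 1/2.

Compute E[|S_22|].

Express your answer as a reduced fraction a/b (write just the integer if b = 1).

Answer: 969969/262144

Derivation:
S_22 takes values m ≡ 0 (mod 2) with |m| ≤ 22; P(S_22=m) = C(22,(22+m)/2)/2^22.
Total paths: 2^22 = 4194304
Distribution: P(S=-22)=1/4194304, P(S=-20)=22/4194304, P(S=-18)=231/4194304, P(S=-16)=1540/4194304, P(S=-14)=7315/4194304, P(S=-12)=26334/4194304, P(S=-10)=74613/4194304, P(S=-8)=170544/4194304, P(S=-6)=319770/4194304, P(S=-4)=497420/4194304, P(S=-2)=646646/4194304, P(S=0)=705432/4194304, P(S=2)=646646/4194304, P(S=4)=497420/4194304, P(S=6)=319770/4194304, P(S=8)=170544/4194304, P(S=10)=74613/4194304, P(S=12)=26334/4194304, P(S=14)=7315/4194304, P(S=16)=1540/4194304, P(S=18)=231/4194304, P(S=20)=22/4194304, P(S=22)=1/4194304
E[|S_22|] = Σ_m |m|·P(S_22=m) = 15519504/4194304 = 969969/262144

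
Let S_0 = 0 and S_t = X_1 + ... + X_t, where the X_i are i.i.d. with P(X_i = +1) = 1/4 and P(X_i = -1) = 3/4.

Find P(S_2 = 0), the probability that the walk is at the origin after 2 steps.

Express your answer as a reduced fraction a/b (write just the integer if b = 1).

To be at 0 after 2 steps: need exactly 1 step of +1 and 1 of -1.
Number of such sequences: C(2,1) = 2
Each has probability (1/4)^1 · (3/4)^1 = 3/16
P = 2 · 3/16 = 3/8

Answer: 3/8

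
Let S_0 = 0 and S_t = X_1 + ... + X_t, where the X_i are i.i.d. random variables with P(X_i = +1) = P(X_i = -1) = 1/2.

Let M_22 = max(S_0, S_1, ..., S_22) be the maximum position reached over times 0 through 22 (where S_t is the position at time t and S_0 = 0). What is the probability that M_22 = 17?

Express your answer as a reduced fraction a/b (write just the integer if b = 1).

Let M_22 = max(S_0,...,S_22). Use the reflection principle: for j ≥ 1, #{paths with M_22 ≥ j} = #{S_22 ≥ j} + #{S_22 ≥ j+1}.
By reflection, #{M_22 ≥ 17} = #{S_22 ≥ 17} + #{S_22 ≥ 18} = 254 + 254 = 508.
#{M_22 ≥ 18} = #{S_22 ≥ 18} + #{S_22 ≥ 19} = 254 + 23 = 277.
#{M_22 = 17} = 508 - 277 = 231.
P(M_22 = 17) = 231/4194304 = 231/4194304

Answer: 231/4194304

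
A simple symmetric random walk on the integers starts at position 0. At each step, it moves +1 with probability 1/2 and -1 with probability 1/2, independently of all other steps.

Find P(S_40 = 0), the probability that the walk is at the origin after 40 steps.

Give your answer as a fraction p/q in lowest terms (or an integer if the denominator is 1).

Answer: 34461632205/274877906944

Derivation:
To return to 0 after 40 steps: need exactly 20 steps of +1 and 20 of -1.
Favorable paths: C(40,20) = 137846528820
Total paths: 2^40 = 1099511627776
P = 137846528820/1099511627776 = 34461632205/274877906944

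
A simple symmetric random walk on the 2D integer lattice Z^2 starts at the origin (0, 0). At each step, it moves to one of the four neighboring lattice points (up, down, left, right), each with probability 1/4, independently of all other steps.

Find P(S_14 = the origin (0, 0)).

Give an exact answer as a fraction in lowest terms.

Answer: 184041/4194304

Derivation:
Let h be the number of horizontal steps (so 14-h are vertical). To end at (0,0) need (h+0)/2 right-steps and ((14-h)+0)/2 up-steps.
Sum over h with 0 ≤ h ≤ 14, h ≡ 0 (mod 2), 14-h ≡ 0 (mod 2):
h=0: C(14,0)·C(0,0)·C(14,7) = 1·1·3432 = 3432
h=2: C(14,2)·C(2,1)·C(12,6) = 91·2·924 = 168168
h=4: C(14,4)·C(4,2)·C(10,5) = 1001·6·252 = 1513512
h=6: C(14,6)·C(6,3)·C(8,4) = 3003·20·70 = 4204200
h=8: C(14,8)·C(8,4)·C(6,3) = 3003·70·20 = 4204200
h=10: C(14,10)·C(10,5)·C(4,2) = 1001·252·6 = 1513512
h=12: C(14,12)·C(12,6)·C(2,1) = 91·924·2 = 168168
h=14: C(14,14)·C(14,7)·C(0,0) = 1·3432·1 = 3432
Total favorable: 11778624
Total paths: 4^14 = 268435456
P = 11778624/268435456 = 184041/4194304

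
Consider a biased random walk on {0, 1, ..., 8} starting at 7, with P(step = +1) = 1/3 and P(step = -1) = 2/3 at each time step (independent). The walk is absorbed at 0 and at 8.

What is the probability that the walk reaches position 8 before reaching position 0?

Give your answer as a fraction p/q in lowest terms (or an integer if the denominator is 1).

Biased walk: p = 1/3, q = 2/3, r = q/p = 2
Gambler's ruin: P(hit 8 before 0 | start at 7) = (1 - r^a)/(1 - r^N)
r^7 = 128; r^8 = 256
P = (1 - 128) / (1 - 256) = -127 / -255 = 127/255

Answer: 127/255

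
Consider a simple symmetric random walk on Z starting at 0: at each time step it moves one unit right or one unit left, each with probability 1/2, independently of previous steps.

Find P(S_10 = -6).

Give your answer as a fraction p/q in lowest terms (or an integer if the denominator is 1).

Answer: 45/1024

Derivation:
To reach position -6 after 10 steps: need 2 steps of +1 and 8 of -1.
Favorable paths: C(10,2) = 45
Total paths: 2^10 = 1024
P = 45/1024 = 45/1024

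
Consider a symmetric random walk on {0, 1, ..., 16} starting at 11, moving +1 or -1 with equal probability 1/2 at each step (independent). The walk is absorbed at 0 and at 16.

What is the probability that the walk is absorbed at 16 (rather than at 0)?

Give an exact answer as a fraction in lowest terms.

Symmetric walk (p = 1/2): the harmonic-function argument gives P(hit 16 before 0 | start at 11) = a/N.
P = 11/16 = 11/16

Answer: 11/16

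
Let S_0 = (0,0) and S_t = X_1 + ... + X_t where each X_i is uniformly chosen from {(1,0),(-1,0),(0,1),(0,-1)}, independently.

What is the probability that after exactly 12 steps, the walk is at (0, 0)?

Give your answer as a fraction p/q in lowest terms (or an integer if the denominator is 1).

Answer: 53361/1048576

Derivation:
Let h be the number of horizontal steps (so 12-h are vertical). To end at (0,0) need (h+0)/2 right-steps and ((12-h)+0)/2 up-steps.
Sum over h with 0 ≤ h ≤ 12, h ≡ 0 (mod 2), 12-h ≡ 0 (mod 2):
h=0: C(12,0)·C(0,0)·C(12,6) = 1·1·924 = 924
h=2: C(12,2)·C(2,1)·C(10,5) = 66·2·252 = 33264
h=4: C(12,4)·C(4,2)·C(8,4) = 495·6·70 = 207900
h=6: C(12,6)·C(6,3)·C(6,3) = 924·20·20 = 369600
h=8: C(12,8)·C(8,4)·C(4,2) = 495·70·6 = 207900
h=10: C(12,10)·C(10,5)·C(2,1) = 66·252·2 = 33264
h=12: C(12,12)·C(12,6)·C(0,0) = 1·924·1 = 924
Total favorable: 853776
Total paths: 4^12 = 16777216
P = 853776/16777216 = 53361/1048576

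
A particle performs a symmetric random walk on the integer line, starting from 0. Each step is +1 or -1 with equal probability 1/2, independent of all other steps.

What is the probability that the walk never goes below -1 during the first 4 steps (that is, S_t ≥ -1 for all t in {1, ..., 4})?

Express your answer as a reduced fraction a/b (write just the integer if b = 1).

Answer: 5/8

Derivation:
Let f(t,s) = #length-t paths at position s with S_1..S_t all ≥ -1.
f(t,s) = f(t-1,s-1) + f(t-1,s+1) for s ≥ -1; f(t,s) = 0 for s < -1.
t=0: f(0,0)=1
t=1: f(1,-1)=1 f(1,1)=1
t=2: f(2,0)=2 f(2,2)=1
t=3: f(3,-1)=2 f(3,1)=3 f(3,3)=1
t=4: f(4,0)=5 f(4,2)=4 f(4,4)=1
Σ_s f(4,s) = 10
P = 10/16 = 5/8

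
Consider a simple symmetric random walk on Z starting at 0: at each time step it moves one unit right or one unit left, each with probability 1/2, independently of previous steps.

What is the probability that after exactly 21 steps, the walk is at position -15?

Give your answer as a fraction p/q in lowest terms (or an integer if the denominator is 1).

To reach position -15 after 21 steps: need 3 steps of +1 and 18 of -1.
Favorable paths: C(21,3) = 1330
Total paths: 2^21 = 2097152
P = 1330/2097152 = 665/1048576

Answer: 665/1048576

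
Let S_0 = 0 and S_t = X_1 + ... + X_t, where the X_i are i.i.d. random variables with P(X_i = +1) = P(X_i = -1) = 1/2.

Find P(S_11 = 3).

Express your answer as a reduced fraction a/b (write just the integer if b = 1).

Answer: 165/1024

Derivation:
To reach position 3 after 11 steps: need 7 steps of +1 and 4 of -1.
Favorable paths: C(11,7) = 330
Total paths: 2^11 = 2048
P = 330/2048 = 165/1024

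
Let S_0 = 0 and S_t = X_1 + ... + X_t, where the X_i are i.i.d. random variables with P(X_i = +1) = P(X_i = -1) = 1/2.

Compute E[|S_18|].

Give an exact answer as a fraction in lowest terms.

S_18 takes values m ≡ 0 (mod 2) with |m| ≤ 18; P(S_18=m) = C(18,(18+m)/2)/2^18.
Total paths: 2^18 = 262144
Distribution: P(S=-18)=1/262144, P(S=-16)=18/262144, P(S=-14)=153/262144, P(S=-12)=816/262144, P(S=-10)=3060/262144, P(S=-8)=8568/262144, P(S=-6)=18564/262144, P(S=-4)=31824/262144, P(S=-2)=43758/262144, P(S=0)=48620/262144, P(S=2)=43758/262144, P(S=4)=31824/262144, P(S=6)=18564/262144, P(S=8)=8568/262144, P(S=10)=3060/262144, P(S=12)=816/262144, P(S=14)=153/262144, P(S=16)=18/262144, P(S=18)=1/262144
E[|S_18|] = Σ_m |m|·P(S_18=m) = 875160/262144 = 109395/32768

Answer: 109395/32768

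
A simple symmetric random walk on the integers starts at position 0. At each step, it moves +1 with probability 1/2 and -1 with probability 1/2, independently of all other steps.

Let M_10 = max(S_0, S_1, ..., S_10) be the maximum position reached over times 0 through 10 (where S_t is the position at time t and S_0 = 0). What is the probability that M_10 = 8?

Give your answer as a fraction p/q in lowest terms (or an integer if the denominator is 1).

Let M_10 = max(S_0,...,S_10). Use the reflection principle: for j ≥ 1, #{paths with M_10 ≥ j} = #{S_10 ≥ j} + #{S_10 ≥ j+1}.
By reflection, #{M_10 ≥ 8} = #{S_10 ≥ 8} + #{S_10 ≥ 9} = 11 + 1 = 12.
#{M_10 ≥ 9} = #{S_10 ≥ 9} + #{S_10 ≥ 10} = 1 + 1 = 2.
#{M_10 = 8} = 12 - 2 = 10.
P(M_10 = 8) = 10/1024 = 5/512

Answer: 5/512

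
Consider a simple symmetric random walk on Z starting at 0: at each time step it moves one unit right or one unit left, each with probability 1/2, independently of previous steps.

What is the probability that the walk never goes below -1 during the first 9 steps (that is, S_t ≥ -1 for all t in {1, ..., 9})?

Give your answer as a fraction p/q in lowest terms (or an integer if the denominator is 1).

Let f(t,s) = #length-t paths at position s with S_1..S_t all ≥ -1.
f(t,s) = f(t-1,s-1) + f(t-1,s+1) for s ≥ -1; f(t,s) = 0 for s < -1.
t=0: f(0,0)=1
t=1: f(1,-1)=1 f(1,1)=1
t=2: f(2,0)=2 f(2,2)=1
t=3: f(3,-1)=2 f(3,1)=3 f(3,3)=1
t=4: f(4,0)=5 f(4,2)=4 f(4,4)=1
t=5: f(5,-1)=5 f(5,1)=9 f(5,3)=5 f(5,5)=1
t=6: f(6,0)=14 f(6,2)=14 f(6,4)=6 f(6,6)=1
t=7: f(7,-1)=14 f(7,1)=28 f(7,3)=20 f(7,5)=7 f(7,7)=1
t=8: f(8,0)=42 f(8,2)=48 f(8,4)=27 f(8,6)=8 f(8,8)=1
t=9: f(9,-1)=42 f(9,1)=90 f(9,3)=75 f(9,5)=35 f(9,7)=9 f(9,9)=1
Σ_s f(9,s) = 252
P = 252/512 = 63/128

Answer: 63/128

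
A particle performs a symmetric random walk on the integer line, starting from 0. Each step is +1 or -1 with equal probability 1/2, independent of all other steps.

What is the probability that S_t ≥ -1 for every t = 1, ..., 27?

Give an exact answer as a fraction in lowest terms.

Answer: 5014575/16777216

Derivation:
Let f(t,s) = #length-t paths at position s with S_1..S_t all ≥ -1.
f(t,s) = f(t-1,s-1) + f(t-1,s+1) for s ≥ -1; f(t,s) = 0 for s < -1.
t=0: f(0,0)=1
t=1: f(1,-1)=1 f(1,1)=1
t=2: f(2,0)=2 f(2,2)=1
t=3: f(3,-1)=2 f(3,1)=3 f(3,3)=1
t=4: f(4,0)=5 f(4,2)=4 f(4,4)=1
t=5: f(5,-1)=5 f(5,1)=9 f(5,3)=5 f(5,5)=1
t=6: f(6,0)=14 f(6,2)=14 f(6,4)=6 f(6,6)=1
t=7: f(7,-1)=14 f(7,1)=28 f(7,3)=20 f(7,5)=7 f(7,7)=1
t=8: f(8,0)=42 f(8,2)=48 f(8,4)=27 f(8,6)=8 f(8,8)=1
t=9: f(9,-1)=42 f(9,1)=90 f(9,3)=75 f(9,5)=35 f(9,7)=9 f(9,9)=1
t=10: f(10,0)=132 f(10,2)=165 f(10,4)=110 f(10,6)=44 f(10,8)=10 f(10,10)=1
t=11: f(11,-1)=132 f(11,1)=297 f(11,3)=275 f(11,5)=154 f(11,7)=54 f(11,9)=11 f(11,11)=1
t=12: f(12,0)=429 f(12,2)=572 f(12,4)=429 f(12,6)=208 f(12,8)=65 f(12,10)=12 f(12,12)=1
t=13: f(13,-1)=429 f(13,1)=1001 f(13,3)=1001 f(13,5)=637 f(13,7)=273 f(13,9)=77 f(13,11)=13 f(13,13)=1
t=14: f(14,0)=1430 f(14,2)=2002 f(14,4)=1638 f(14,6)=910 f(14,8)=350 f(14,10)=90 f(14,12)=14 f(14,14)=1
t=15: f(15,-1)=1430 f(15,1)=3432 f(15,3)=3640 f(15,5)=2548 f(15,7)=1260 f(15,9)=440 f(15,11)=104 f(15,13)=15 f(15,15)=1
t=16: f(16,0)=4862 f(16,2)=7072 f(16,4)=6188 f(16,6)=3808 f(16,8)=1700 f(16,10)=544 f(16,12)=119 f(16,14)=16 f(16,16)=1
t=17: f(17,-1)=4862 f(17,1)=11934 f(17,3)=13260 f(17,5)=9996 f(17,7)=5508 f(17,9)=2244 f(17,11)=663 f(17,13)=135 f(17,15)=17 f(17,17)=1
t=18: f(18,0)=16796 f(18,2)=25194 f(18,4)=23256 f(18,6)=15504 f(18,8)=7752 f(18,10)=2907 f(18,12)=798 f(18,14)=152 f(18,16)=18 f(18,18)=1
t=19: f(19,-1)=16796 f(19,1)=41990 f(19,3)=48450 f(19,5)=38760 f(19,7)=23256 f(19,9)=10659 f(19,11)=3705 f(19,13)=950 f(19,15)=170 f(19,17)=19 f(19,19)=1
t=20: f(20,0)=58786 f(20,2)=90440 f(20,4)=87210 f(20,6)=62016 f(20,8)=33915 f(20,10)=14364 f(20,12)=4655 f(20,14)=1120 f(20,16)=189 f(20,18)=20 f(20,20)=1
t=21: f(21,-1)=58786 f(21,1)=149226 f(21,3)=177650 f(21,5)=149226 f(21,7)=95931 f(21,9)=48279 f(21,11)=19019 f(21,13)=5775 f(21,15)=1309 f(21,17)=209 f(21,19)=21 f(21,21)=1
t=22: f(22,0)=208012 f(22,2)=326876 f(22,4)=326876 f(22,6)=245157 f(22,8)=144210 f(22,10)=67298 f(22,12)=24794 f(22,14)=7084 f(22,16)=1518 f(22,18)=230 f(22,20)=22 f(22,22)=1
t=23: f(23,-1)=208012 f(23,1)=534888 f(23,3)=653752 f(23,5)=572033 f(23,7)=389367 f(23,9)=211508 f(23,11)=92092 f(23,13)=31878 f(23,15)=8602 f(23,17)=1748 f(23,19)=252 f(23,21)=23 f(23,23)=1
t=24: f(24,0)=742900 f(24,2)=1188640 f(24,4)=1225785 f(24,6)=961400 f(24,8)=600875 f(24,10)=303600 f(24,12)=123970 f(24,14)=40480 f(24,16)=10350 f(24,18)=2000 f(24,20)=275 f(24,22)=24 f(24,24)=1
t=25: f(25,-1)=742900 f(25,1)=1931540 f(25,3)=2414425 f(25,5)=2187185 f(25,7)=1562275 f(25,9)=904475 f(25,11)=427570 f(25,13)=164450 f(25,15)=50830 f(25,17)=12350 f(25,19)=2275 f(25,21)=299 f(25,23)=25 f(25,25)=1
t=26: f(26,0)=2674440 f(26,2)=4345965 f(26,4)=4601610 f(26,6)=3749460 f(26,8)=2466750 f(26,10)=1332045 f(26,12)=592020 f(26,14)=215280 f(26,16)=63180 f(26,18)=14625 f(26,20)=2574 f(26,22)=324 f(26,24)=26 f(26,26)=1
t=27: f(27,-1)=2674440 f(27,1)=7020405 f(27,3)=8947575 f(27,5)=8351070 f(27,7)=6216210 f(27,9)=3798795 f(27,11)=1924065 f(27,13)=807300 f(27,15)=278460 f(27,17)=77805 f(27,19)=17199 f(27,21)=2898 f(27,23)=350 f(27,25)=27 f(27,27)=1
Σ_s f(27,s) = 40116600
P = 40116600/134217728 = 5014575/16777216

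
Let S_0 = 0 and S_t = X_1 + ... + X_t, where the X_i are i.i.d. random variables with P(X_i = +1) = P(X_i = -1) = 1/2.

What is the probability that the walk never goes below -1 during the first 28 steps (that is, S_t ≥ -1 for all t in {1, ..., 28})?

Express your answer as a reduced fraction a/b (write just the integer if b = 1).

Let f(t,s) = #length-t paths at position s with S_1..S_t all ≥ -1.
f(t,s) = f(t-1,s-1) + f(t-1,s+1) for s ≥ -1; f(t,s) = 0 for s < -1.
t=0: f(0,0)=1
t=1: f(1,-1)=1 f(1,1)=1
t=2: f(2,0)=2 f(2,2)=1
t=3: f(3,-1)=2 f(3,1)=3 f(3,3)=1
t=4: f(4,0)=5 f(4,2)=4 f(4,4)=1
t=5: f(5,-1)=5 f(5,1)=9 f(5,3)=5 f(5,5)=1
t=6: f(6,0)=14 f(6,2)=14 f(6,4)=6 f(6,6)=1
t=7: f(7,-1)=14 f(7,1)=28 f(7,3)=20 f(7,5)=7 f(7,7)=1
t=8: f(8,0)=42 f(8,2)=48 f(8,4)=27 f(8,6)=8 f(8,8)=1
t=9: f(9,-1)=42 f(9,1)=90 f(9,3)=75 f(9,5)=35 f(9,7)=9 f(9,9)=1
t=10: f(10,0)=132 f(10,2)=165 f(10,4)=110 f(10,6)=44 f(10,8)=10 f(10,10)=1
t=11: f(11,-1)=132 f(11,1)=297 f(11,3)=275 f(11,5)=154 f(11,7)=54 f(11,9)=11 f(11,11)=1
t=12: f(12,0)=429 f(12,2)=572 f(12,4)=429 f(12,6)=208 f(12,8)=65 f(12,10)=12 f(12,12)=1
t=13: f(13,-1)=429 f(13,1)=1001 f(13,3)=1001 f(13,5)=637 f(13,7)=273 f(13,9)=77 f(13,11)=13 f(13,13)=1
t=14: f(14,0)=1430 f(14,2)=2002 f(14,4)=1638 f(14,6)=910 f(14,8)=350 f(14,10)=90 f(14,12)=14 f(14,14)=1
t=15: f(15,-1)=1430 f(15,1)=3432 f(15,3)=3640 f(15,5)=2548 f(15,7)=1260 f(15,9)=440 f(15,11)=104 f(15,13)=15 f(15,15)=1
t=16: f(16,0)=4862 f(16,2)=7072 f(16,4)=6188 f(16,6)=3808 f(16,8)=1700 f(16,10)=544 f(16,12)=119 f(16,14)=16 f(16,16)=1
t=17: f(17,-1)=4862 f(17,1)=11934 f(17,3)=13260 f(17,5)=9996 f(17,7)=5508 f(17,9)=2244 f(17,11)=663 f(17,13)=135 f(17,15)=17 f(17,17)=1
t=18: f(18,0)=16796 f(18,2)=25194 f(18,4)=23256 f(18,6)=15504 f(18,8)=7752 f(18,10)=2907 f(18,12)=798 f(18,14)=152 f(18,16)=18 f(18,18)=1
t=19: f(19,-1)=16796 f(19,1)=41990 f(19,3)=48450 f(19,5)=38760 f(19,7)=23256 f(19,9)=10659 f(19,11)=3705 f(19,13)=950 f(19,15)=170 f(19,17)=19 f(19,19)=1
t=20: f(20,0)=58786 f(20,2)=90440 f(20,4)=87210 f(20,6)=62016 f(20,8)=33915 f(20,10)=14364 f(20,12)=4655 f(20,14)=1120 f(20,16)=189 f(20,18)=20 f(20,20)=1
t=21: f(21,-1)=58786 f(21,1)=149226 f(21,3)=177650 f(21,5)=149226 f(21,7)=95931 f(21,9)=48279 f(21,11)=19019 f(21,13)=5775 f(21,15)=1309 f(21,17)=209 f(21,19)=21 f(21,21)=1
t=22: f(22,0)=208012 f(22,2)=326876 f(22,4)=326876 f(22,6)=245157 f(22,8)=144210 f(22,10)=67298 f(22,12)=24794 f(22,14)=7084 f(22,16)=1518 f(22,18)=230 f(22,20)=22 f(22,22)=1
t=23: f(23,-1)=208012 f(23,1)=534888 f(23,3)=653752 f(23,5)=572033 f(23,7)=389367 f(23,9)=211508 f(23,11)=92092 f(23,13)=31878 f(23,15)=8602 f(23,17)=1748 f(23,19)=252 f(23,21)=23 f(23,23)=1
t=24: f(24,0)=742900 f(24,2)=1188640 f(24,4)=1225785 f(24,6)=961400 f(24,8)=600875 f(24,10)=303600 f(24,12)=123970 f(24,14)=40480 f(24,16)=10350 f(24,18)=2000 f(24,20)=275 f(24,22)=24 f(24,24)=1
t=25: f(25,-1)=742900 f(25,1)=1931540 f(25,3)=2414425 f(25,5)=2187185 f(25,7)=1562275 f(25,9)=904475 f(25,11)=427570 f(25,13)=164450 f(25,15)=50830 f(25,17)=12350 f(25,19)=2275 f(25,21)=299 f(25,23)=25 f(25,25)=1
t=26: f(26,0)=2674440 f(26,2)=4345965 f(26,4)=4601610 f(26,6)=3749460 f(26,8)=2466750 f(26,10)=1332045 f(26,12)=592020 f(26,14)=215280 f(26,16)=63180 f(26,18)=14625 f(26,20)=2574 f(26,22)=324 f(26,24)=26 f(26,26)=1
t=27: f(27,-1)=2674440 f(27,1)=7020405 f(27,3)=8947575 f(27,5)=8351070 f(27,7)=6216210 f(27,9)=3798795 f(27,11)=1924065 f(27,13)=807300 f(27,15)=278460 f(27,17)=77805 f(27,19)=17199 f(27,21)=2898 f(27,23)=350 f(27,25)=27 f(27,27)=1
t=28: f(28,0)=9694845 f(28,2)=15967980 f(28,4)=17298645 f(28,6)=14567280 f(28,8)=10015005 f(28,10)=5722860 f(28,12)=2731365 f(28,14)=1085760 f(28,16)=356265 f(28,18)=95004 f(28,20)=20097 f(28,22)=3248 f(28,24)=377 f(28,26)=28 f(28,28)=1
Σ_s f(28,s) = 77558760
P = 77558760/268435456 = 9694845/33554432

Answer: 9694845/33554432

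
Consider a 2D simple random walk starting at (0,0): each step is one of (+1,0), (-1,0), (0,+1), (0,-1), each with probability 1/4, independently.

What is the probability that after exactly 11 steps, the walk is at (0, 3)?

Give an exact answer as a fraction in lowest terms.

Answer: 27225/1048576

Derivation:
Let h be the number of horizontal steps (so 11-h are vertical). To end at (0,3) need (h+0)/2 right-steps and ((11-h)+3)/2 up-steps.
Sum over h with 0 ≤ h ≤ 8, h ≡ 0 (mod 2), 11-h ≡ 1 (mod 2):
h=0: C(11,0)·C(0,0)·C(11,7) = 1·1·330 = 330
h=2: C(11,2)·C(2,1)·C(9,6) = 55·2·84 = 9240
h=4: C(11,4)·C(4,2)·C(7,5) = 330·6·21 = 41580
h=6: C(11,6)·C(6,3)·C(5,4) = 462·20·5 = 46200
h=8: C(11,8)·C(8,4)·C(3,3) = 165·70·1 = 11550
Total favorable: 108900
Total paths: 4^11 = 4194304
P = 108900/4194304 = 27225/1048576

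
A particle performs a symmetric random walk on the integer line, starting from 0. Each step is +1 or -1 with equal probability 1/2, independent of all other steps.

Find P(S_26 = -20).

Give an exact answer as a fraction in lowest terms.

Answer: 325/8388608

Derivation:
To reach position -20 after 26 steps: need 3 steps of +1 and 23 of -1.
Favorable paths: C(26,3) = 2600
Total paths: 2^26 = 67108864
P = 2600/67108864 = 325/8388608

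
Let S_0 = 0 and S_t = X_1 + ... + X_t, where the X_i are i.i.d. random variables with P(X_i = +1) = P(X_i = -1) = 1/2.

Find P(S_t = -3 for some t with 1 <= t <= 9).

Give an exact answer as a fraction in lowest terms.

Count via complement. Let g(t,s) = #length-t paths at position s with S_1..S_t all ≠ -3.
g(t,s) = g(t-1,s-1) + g(t-1,s+1) for s ≠ -3; g(t,-3) = 0.
t=0: g(0,0)=1
t=1: g(1,-1)=1 g(1,1)=1
t=2: g(2,-2)=1 g(2,0)=2 g(2,2)=1
t=3: g(3,-1)=3 g(3,1)=3 g(3,3)=1
t=4: g(4,-2)=3 g(4,0)=6 g(4,2)=4 g(4,4)=1
t=5: g(5,-1)=9 g(5,1)=10 g(5,3)=5 g(5,5)=1
t=6: g(6,-2)=9 g(6,0)=19 g(6,2)=15 g(6,4)=6 g(6,6)=1
t=7: g(7,-1)=28 g(7,1)=34 g(7,3)=21 g(7,5)=7 g(7,7)=1
t=8: g(8,-2)=28 g(8,0)=62 g(8,2)=55 g(8,4)=28 g(8,6)=8 g(8,8)=1
t=9: g(9,-1)=90 g(9,1)=117 g(9,3)=83 g(9,5)=36 g(9,7)=9 g(9,9)=1
Paths never hitting -3: Σ_s g(9,s) = 336
Paths hitting -3: 2^9 - 336 = 176
P = 176/512 = 11/32

Answer: 11/32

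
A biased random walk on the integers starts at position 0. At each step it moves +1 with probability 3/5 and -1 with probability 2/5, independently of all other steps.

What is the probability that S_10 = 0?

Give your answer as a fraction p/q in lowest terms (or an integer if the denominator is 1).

To be at 0 after 10 steps: need exactly 5 steps of +1 and 5 of -1.
Number of such sequences: C(10,5) = 252
Each has probability (3/5)^5 · (2/5)^5 = 7776/9765625
P = 252 · 7776/9765625 = 1959552/9765625

Answer: 1959552/9765625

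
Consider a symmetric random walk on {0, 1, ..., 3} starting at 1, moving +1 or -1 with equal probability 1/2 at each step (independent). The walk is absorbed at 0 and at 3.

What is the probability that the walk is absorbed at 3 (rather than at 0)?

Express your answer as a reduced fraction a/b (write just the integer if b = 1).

Answer: 1/3

Derivation:
Symmetric walk (p = 1/2): the harmonic-function argument gives P(hit 3 before 0 | start at 1) = a/N.
P = 1/3 = 1/3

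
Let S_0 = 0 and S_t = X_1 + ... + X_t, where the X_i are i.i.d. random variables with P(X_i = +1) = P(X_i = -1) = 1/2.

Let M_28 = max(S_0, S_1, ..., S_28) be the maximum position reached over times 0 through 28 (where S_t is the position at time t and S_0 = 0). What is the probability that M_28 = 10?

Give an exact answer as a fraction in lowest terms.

Answer: 1726725/67108864

Derivation:
Let M_28 = max(S_0,...,S_28). Use the reflection principle: for j ≥ 1, #{paths with M_28 ≥ j} = #{S_28 ≥ j} + #{S_28 ≥ j+1}.
By reflection, #{M_28 ≥ 10} = #{S_28 ≥ 10} + #{S_28 ≥ 11} = 11698223 + 4791323 = 16489546.
#{M_28 ≥ 11} = #{S_28 ≥ 11} + #{S_28 ≥ 12} = 4791323 + 4791323 = 9582646.
#{M_28 = 10} = 16489546 - 9582646 = 6906900.
P(M_28 = 10) = 6906900/268435456 = 1726725/67108864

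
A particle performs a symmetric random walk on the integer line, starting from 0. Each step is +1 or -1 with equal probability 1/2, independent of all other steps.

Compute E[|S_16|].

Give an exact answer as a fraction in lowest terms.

Answer: 6435/2048

Derivation:
S_16 takes values m ≡ 0 (mod 2) with |m| ≤ 16; P(S_16=m) = C(16,(16+m)/2)/2^16.
Total paths: 2^16 = 65536
Distribution: P(S=-16)=1/65536, P(S=-14)=16/65536, P(S=-12)=120/65536, P(S=-10)=560/65536, P(S=-8)=1820/65536, P(S=-6)=4368/65536, P(S=-4)=8008/65536, P(S=-2)=11440/65536, P(S=0)=12870/65536, P(S=2)=11440/65536, P(S=4)=8008/65536, P(S=6)=4368/65536, P(S=8)=1820/65536, P(S=10)=560/65536, P(S=12)=120/65536, P(S=14)=16/65536, P(S=16)=1/65536
E[|S_16|] = Σ_m |m|·P(S_16=m) = 205920/65536 = 6435/2048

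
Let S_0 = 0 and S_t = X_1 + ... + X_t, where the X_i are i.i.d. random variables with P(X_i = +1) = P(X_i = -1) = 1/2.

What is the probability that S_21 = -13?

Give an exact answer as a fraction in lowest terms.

To reach position -13 after 21 steps: need 4 steps of +1 and 17 of -1.
Favorable paths: C(21,4) = 5985
Total paths: 2^21 = 2097152
P = 5985/2097152 = 5985/2097152

Answer: 5985/2097152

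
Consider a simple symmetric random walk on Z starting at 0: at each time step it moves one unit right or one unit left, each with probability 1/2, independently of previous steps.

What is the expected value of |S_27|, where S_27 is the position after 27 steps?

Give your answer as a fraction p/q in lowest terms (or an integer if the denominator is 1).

Answer: 35102025/8388608

Derivation:
S_27 takes values m ≡ 1 (mod 2) with |m| ≤ 27; P(S_27=m) = C(27,(27+m)/2)/2^27.
Total paths: 2^27 = 134217728
Distribution: P(S=-27)=1/134217728, P(S=-25)=27/134217728, P(S=-23)=351/134217728, P(S=-21)=2925/134217728, P(S=-19)=17550/134217728, P(S=-17)=80730/134217728, P(S=-15)=296010/134217728, P(S=-13)=888030/134217728, P(S=-11)=2220075/134217728, P(S=-9)=4686825/134217728, P(S=-7)=8436285/134217728, P(S=-5)=13037895/134217728, P(S=-3)=17383860/134217728, P(S=-1)=20058300/134217728, P(S=1)=20058300/134217728, P(S=3)=17383860/134217728, P(S=5)=13037895/134217728, P(S=7)=8436285/134217728, P(S=9)=4686825/134217728, P(S=11)=2220075/134217728, P(S=13)=888030/134217728, P(S=15)=296010/134217728, P(S=17)=80730/134217728, P(S=19)=17550/134217728, P(S=21)=2925/134217728, P(S=23)=351/134217728, P(S=25)=27/134217728, P(S=27)=1/134217728
E[|S_27|] = Σ_m |m|·P(S_27=m) = 561632400/134217728 = 35102025/8388608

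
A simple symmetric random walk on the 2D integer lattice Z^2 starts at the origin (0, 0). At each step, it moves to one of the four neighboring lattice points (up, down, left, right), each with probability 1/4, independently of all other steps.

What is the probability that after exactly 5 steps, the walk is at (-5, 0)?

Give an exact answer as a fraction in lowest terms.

Let h be the number of horizontal steps (so 5-h are vertical). To end at (-5,0) need (h-5)/2 right-steps and ((5-h)+0)/2 up-steps.
Sum over h with 5 ≤ h ≤ 5, h ≡ 1 (mod 2), 5-h ≡ 0 (mod 2):
h=5: C(5,5)·C(5,0)·C(0,0) = 1·1·1 = 1
Total favorable: 1
Total paths: 4^5 = 1024
P = 1/1024 = 1/1024

Answer: 1/1024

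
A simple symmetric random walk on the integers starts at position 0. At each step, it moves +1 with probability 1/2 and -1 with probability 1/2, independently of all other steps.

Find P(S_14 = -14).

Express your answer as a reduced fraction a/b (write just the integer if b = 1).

Answer: 1/16384

Derivation:
To reach position -14 after 14 steps: need 0 steps of +1 and 14 of -1.
Favorable paths: C(14,0) = 1
Total paths: 2^14 = 16384
P = 1/16384 = 1/16384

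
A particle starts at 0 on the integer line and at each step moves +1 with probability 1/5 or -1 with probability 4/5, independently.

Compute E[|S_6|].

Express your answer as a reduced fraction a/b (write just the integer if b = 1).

Answer: 57414/15625

Derivation:
S_6 takes values m ≡ 0 (mod 2) with |m| ≤ 6; P(S_6=m) = C(6,(6+m)/2) · (1/5)^((6+m)/2) · (4/5)^((6-m)/2).
Distribution: P(S=-6)=4096/15625, P(S=-4)=6144/15625, P(S=-2)=768/3125, P(S=0)=256/3125, P(S=2)=48/3125, P(S=4)=24/15625, P(S=6)=1/15625
E[|S_6|] = Σ_m |m|·P(S_6=m) = 57414/15625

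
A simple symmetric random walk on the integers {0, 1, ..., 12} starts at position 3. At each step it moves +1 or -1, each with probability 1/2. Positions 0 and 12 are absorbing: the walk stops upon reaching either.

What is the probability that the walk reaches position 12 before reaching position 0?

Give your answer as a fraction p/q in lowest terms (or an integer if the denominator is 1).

Symmetric walk (p = 1/2): the harmonic-function argument gives P(hit 12 before 0 | start at 3) = a/N.
P = 3/12 = 1/4

Answer: 1/4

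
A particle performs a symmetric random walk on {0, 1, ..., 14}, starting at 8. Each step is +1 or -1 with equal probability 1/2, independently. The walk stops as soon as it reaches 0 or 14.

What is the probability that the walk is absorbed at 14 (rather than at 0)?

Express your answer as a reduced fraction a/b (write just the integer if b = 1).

Symmetric walk (p = 1/2): the harmonic-function argument gives P(hit 14 before 0 | start at 8) = a/N.
P = 8/14 = 4/7

Answer: 4/7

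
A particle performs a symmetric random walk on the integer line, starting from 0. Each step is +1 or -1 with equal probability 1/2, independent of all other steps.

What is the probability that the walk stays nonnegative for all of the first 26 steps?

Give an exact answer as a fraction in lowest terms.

Let f(t,s) = #length-t paths at position s with S_1..S_t all ≥ 0.
f(t,s) = f(t-1,s-1) + f(t-1,s+1) for s ≥ 0; f(t,s) = 0 for s < 0.
t=0: f(0,0)=1
t=1: f(1,1)=1
t=2: f(2,0)=1 f(2,2)=1
t=3: f(3,1)=2 f(3,3)=1
t=4: f(4,0)=2 f(4,2)=3 f(4,4)=1
t=5: f(5,1)=5 f(5,3)=4 f(5,5)=1
t=6: f(6,0)=5 f(6,2)=9 f(6,4)=5 f(6,6)=1
t=7: f(7,1)=14 f(7,3)=14 f(7,5)=6 f(7,7)=1
t=8: f(8,0)=14 f(8,2)=28 f(8,4)=20 f(8,6)=7 f(8,8)=1
t=9: f(9,1)=42 f(9,3)=48 f(9,5)=27 f(9,7)=8 f(9,9)=1
t=10: f(10,0)=42 f(10,2)=90 f(10,4)=75 f(10,6)=35 f(10,8)=9 f(10,10)=1
t=11: f(11,1)=132 f(11,3)=165 f(11,5)=110 f(11,7)=44 f(11,9)=10 f(11,11)=1
t=12: f(12,0)=132 f(12,2)=297 f(12,4)=275 f(12,6)=154 f(12,8)=54 f(12,10)=11 f(12,12)=1
t=13: f(13,1)=429 f(13,3)=572 f(13,5)=429 f(13,7)=208 f(13,9)=65 f(13,11)=12 f(13,13)=1
t=14: f(14,0)=429 f(14,2)=1001 f(14,4)=1001 f(14,6)=637 f(14,8)=273 f(14,10)=77 f(14,12)=13 f(14,14)=1
t=15: f(15,1)=1430 f(15,3)=2002 f(15,5)=1638 f(15,7)=910 f(15,9)=350 f(15,11)=90 f(15,13)=14 f(15,15)=1
t=16: f(16,0)=1430 f(16,2)=3432 f(16,4)=3640 f(16,6)=2548 f(16,8)=1260 f(16,10)=440 f(16,12)=104 f(16,14)=15 f(16,16)=1
t=17: f(17,1)=4862 f(17,3)=7072 f(17,5)=6188 f(17,7)=3808 f(17,9)=1700 f(17,11)=544 f(17,13)=119 f(17,15)=16 f(17,17)=1
t=18: f(18,0)=4862 f(18,2)=11934 f(18,4)=13260 f(18,6)=9996 f(18,8)=5508 f(18,10)=2244 f(18,12)=663 f(18,14)=135 f(18,16)=17 f(18,18)=1
t=19: f(19,1)=16796 f(19,3)=25194 f(19,5)=23256 f(19,7)=15504 f(19,9)=7752 f(19,11)=2907 f(19,13)=798 f(19,15)=152 f(19,17)=18 f(19,19)=1
t=20: f(20,0)=16796 f(20,2)=41990 f(20,4)=48450 f(20,6)=38760 f(20,8)=23256 f(20,10)=10659 f(20,12)=3705 f(20,14)=950 f(20,16)=170 f(20,18)=19 f(20,20)=1
t=21: f(21,1)=58786 f(21,3)=90440 f(21,5)=87210 f(21,7)=62016 f(21,9)=33915 f(21,11)=14364 f(21,13)=4655 f(21,15)=1120 f(21,17)=189 f(21,19)=20 f(21,21)=1
t=22: f(22,0)=58786 f(22,2)=149226 f(22,4)=177650 f(22,6)=149226 f(22,8)=95931 f(22,10)=48279 f(22,12)=19019 f(22,14)=5775 f(22,16)=1309 f(22,18)=209 f(22,20)=21 f(22,22)=1
t=23: f(23,1)=208012 f(23,3)=326876 f(23,5)=326876 f(23,7)=245157 f(23,9)=144210 f(23,11)=67298 f(23,13)=24794 f(23,15)=7084 f(23,17)=1518 f(23,19)=230 f(23,21)=22 f(23,23)=1
t=24: f(24,0)=208012 f(24,2)=534888 f(24,4)=653752 f(24,6)=572033 f(24,8)=389367 f(24,10)=211508 f(24,12)=92092 f(24,14)=31878 f(24,16)=8602 f(24,18)=1748 f(24,20)=252 f(24,22)=23 f(24,24)=1
t=25: f(25,1)=742900 f(25,3)=1188640 f(25,5)=1225785 f(25,7)=961400 f(25,9)=600875 f(25,11)=303600 f(25,13)=123970 f(25,15)=40480 f(25,17)=10350 f(25,19)=2000 f(25,21)=275 f(25,23)=24 f(25,25)=1
t=26: f(26,0)=742900 f(26,2)=1931540 f(26,4)=2414425 f(26,6)=2187185 f(26,8)=1562275 f(26,10)=904475 f(26,12)=427570 f(26,14)=164450 f(26,16)=50830 f(26,18)=12350 f(26,20)=2275 f(26,22)=299 f(26,24)=25 f(26,26)=1
Σ_s f(26,s) = 10400600
P = 10400600/67108864 = 1300075/8388608

Answer: 1300075/8388608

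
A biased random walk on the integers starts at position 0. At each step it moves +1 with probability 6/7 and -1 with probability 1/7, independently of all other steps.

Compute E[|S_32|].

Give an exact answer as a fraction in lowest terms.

S_32 takes values m ≡ 0 (mod 2) with |m| ≤ 32; P(S_32=m) = C(32,(32+m)/2) · (6/7)^((32+m)/2) · (1/7)^((32-m)/2).
Distribution: P(S=-32)=1/1104427674243920646305299201, P(S=-30)=192/1104427674243920646305299201, P(S=-28)=17856/1104427674243920646305299201, P(S=-26)=1071360/1104427674243920646305299201, P(S=-24)=46604160/1104427674243920646305299201, P(S=-22)=223699968/157775382034845806615042743, P(S=-20)=6039899136/157775382034845806615042743, P(S=-18)=942224265216/1104427674243920646305299201, P(S=-16)=17666704972800/1104427674243920646305299201, P(S=-14)=282667279564800/1104427674243920646305299201, P(S=-12)=3900808457994240/1104427674243920646305299201, P(S=-10)=46809701495930880/1104427674243920646305299201, P(S=-8)=70214552243896320/157775382034845806615042743, P(S=-6)=648134328405196800/157775382034845806615042743, P(S=-4)=36943656719096217600/1104427674243920646305299201, P(S=-2)=265994328377492766720/1104427674243920646305299201, P(S=0)=1695713843406516387840/1104427674243920646305299201, P(S=2)=9575795821589739601920/1104427674243920646305299201, P(S=4)=47878979107948698009600/1104427674243920646305299201, P(S=6)=30239355226072861900800/157775382034845806615042743, P(S=8)=117933485381684161413120/157775382034845806615042743, P(S=10)=2830403649160419873914880/1104427674243920646305299201, P(S=12)=8491210947481259621744640/1104427674243920646305299201, P(S=14)=22150985080385894665420800/1104427674243920646305299201, P(S=16)=49839716430868262997196800/1104427674243920646305299201, P(S=18)=95692255547267064954617856/1104427674243920646305299201, P(S=20)=22082828203215476527988736/157775382034845806615042743, P(S=22)=29443770937620635370651648/157775382034845806615042743, P(S=24)=220828282032154765279887360/1104427674243920646305299201, P(S=26)=182754440302472909197148160/1104427674243920646305299201, P(S=28)=109652664181483745518288896/1104427674243920646305299201, P(S=30)=42446192586380804716756992/1104427674243920646305299201, P(S=32)=7958661109946400884391936/1104427674243920646305299201
E[|S_32|] = Σ_m |m|·P(S_32=m) = 25244062548447538892236606880/1104427674243920646305299201

Answer: 25244062548447538892236606880/1104427674243920646305299201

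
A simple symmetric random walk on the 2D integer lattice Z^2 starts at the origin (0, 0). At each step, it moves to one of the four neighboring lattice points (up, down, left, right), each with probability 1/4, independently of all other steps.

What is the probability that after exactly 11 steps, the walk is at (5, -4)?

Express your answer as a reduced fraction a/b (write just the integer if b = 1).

Answer: 2541/2097152

Derivation:
Let h be the number of horizontal steps (so 11-h are vertical). To end at (5,-4) need (h+5)/2 right-steps and ((11-h)-4)/2 up-steps.
Sum over h with 5 ≤ h ≤ 7, h ≡ 1 (mod 2), 11-h ≡ 0 (mod 2):
h=5: C(11,5)·C(5,5)·C(6,1) = 462·1·6 = 2772
h=7: C(11,7)·C(7,6)·C(4,0) = 330·7·1 = 2310
Total favorable: 5082
Total paths: 4^11 = 4194304
P = 5082/4194304 = 2541/2097152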